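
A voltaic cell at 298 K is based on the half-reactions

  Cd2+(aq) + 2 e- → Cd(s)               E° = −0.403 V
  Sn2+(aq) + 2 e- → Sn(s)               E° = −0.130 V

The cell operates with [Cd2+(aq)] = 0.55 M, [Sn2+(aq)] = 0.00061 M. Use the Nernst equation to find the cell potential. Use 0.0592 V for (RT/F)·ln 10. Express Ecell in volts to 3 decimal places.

Sn²⁺/Sn is reduced (cathode, E° = −0.130 V) and Cd²⁺/Cd is oxidized (anode).
The standard potential is −0.130 − (−0.403) = +0.273 V and the balanced reaction transfers n = 2 electrons.
For the overall reaction Sn2+(aq) + Cd(s) → Sn(s) + Cd2+(aq), Q = [Cd2+(aq)] / [Sn2+(aq)] = 902, giving log Q = 2.955.
Applying E = E° − (RT ln10/nF)·log Q gives +0.273 − (0.0592/2)(2.955) = +0.186 V.

+0.186 V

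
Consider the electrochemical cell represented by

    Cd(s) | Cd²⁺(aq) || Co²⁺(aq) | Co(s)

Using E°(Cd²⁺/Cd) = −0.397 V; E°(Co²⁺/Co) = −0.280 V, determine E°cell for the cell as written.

+0.117 V

By convention the left-hand electrode in cell notation is the anode (oxidation) and the right-hand electrode is the cathode (reduction).
E°cell = E°(right) − E°(left) = −0.280 − (−0.397) = +0.117 V.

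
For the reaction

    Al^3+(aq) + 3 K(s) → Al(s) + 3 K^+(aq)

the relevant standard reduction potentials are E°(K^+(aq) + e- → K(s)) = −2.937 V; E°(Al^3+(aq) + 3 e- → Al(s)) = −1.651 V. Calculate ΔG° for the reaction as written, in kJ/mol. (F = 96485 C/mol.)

−372 kJ/mol

In the reaction as written Al^3+(aq) is reduced, so the Al³⁺/Al couple is the cathode and K⁺/K is the anode.
E°cell = −1.651 − (−2.937) = +1.286 V; balancing electrons gives n = 3.
ΔG° = −nFE°cell = −(3)(96485)(+1.286) J/mol = −372 kJ/mol.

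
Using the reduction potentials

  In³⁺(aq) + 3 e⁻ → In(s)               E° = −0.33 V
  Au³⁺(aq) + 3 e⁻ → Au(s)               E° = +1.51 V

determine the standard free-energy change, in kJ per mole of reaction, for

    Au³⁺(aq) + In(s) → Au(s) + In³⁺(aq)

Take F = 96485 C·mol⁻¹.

−533 kJ/mol

In the reaction as written Au³⁺(aq) is reduced, so the Au³⁺/Au couple is the cathode and In³⁺/In is the anode.
E°cell = +1.51 − (−0.33) = +1.84 V; balancing electrons gives n = 3.
ΔG° = −nFE°cell = −(3)(96485)(+1.84) J/mol = −533 kJ/mol.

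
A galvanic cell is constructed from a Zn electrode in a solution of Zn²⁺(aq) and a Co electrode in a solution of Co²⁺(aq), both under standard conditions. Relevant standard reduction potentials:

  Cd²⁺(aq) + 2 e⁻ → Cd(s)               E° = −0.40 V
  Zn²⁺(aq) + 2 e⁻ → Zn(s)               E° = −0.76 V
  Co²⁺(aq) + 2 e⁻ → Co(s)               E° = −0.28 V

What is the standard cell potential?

Of the two couples in this cell, the one with the more positive reduction potential is reduced at the cathode: here that is Co²⁺/Co (−0.28 V); Zn²⁺/Zn (−0.76 V) is the anode.
E°cell = E°(cathode) − E°(anode) = −0.28 − (−0.76) = +0.48 V.

+0.48 V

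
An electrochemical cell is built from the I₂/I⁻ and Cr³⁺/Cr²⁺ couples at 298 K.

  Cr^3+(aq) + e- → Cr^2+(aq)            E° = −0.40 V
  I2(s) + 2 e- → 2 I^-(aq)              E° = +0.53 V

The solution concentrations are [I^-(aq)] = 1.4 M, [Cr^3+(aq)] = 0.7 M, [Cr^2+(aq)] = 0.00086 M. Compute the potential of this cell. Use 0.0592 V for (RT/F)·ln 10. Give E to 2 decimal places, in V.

+0.75 V

I₂/I⁻ is reduced (cathode, E° = +0.53 V) and Cr³⁺/Cr²⁺ is oxidized (anode).
E°cell = +0.53 − (−0.40) = +0.93 V, with n = 2 electrons transferred.
The balanced reaction is I2(s) + 2 Cr^2+(aq) → 2 I^-(aq) + 2 Cr^3+(aq), so Q = ([I^-(aq)]^2·[Cr^3+(aq)]^2) / [Cr^2+(aq)]^2 = 1.3×10^6 and log Q = 6.113.
Applying E = E° − (RT ln10/nF)·log Q gives +0.93 − (0.0592/2)(6.113) = +0.75 V.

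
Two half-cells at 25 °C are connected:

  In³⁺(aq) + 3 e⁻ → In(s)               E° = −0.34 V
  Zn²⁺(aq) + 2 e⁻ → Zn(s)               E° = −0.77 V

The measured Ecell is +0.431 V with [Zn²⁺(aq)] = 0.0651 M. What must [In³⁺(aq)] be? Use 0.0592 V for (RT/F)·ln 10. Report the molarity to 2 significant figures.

0.019 M

In³⁺/In is the cathode (higher E°); E°cell = −0.34 − (−0.77) = +0.43 V with n = 6.
Since E = E° − (0.0592/n)·log Q, log Q = n(E° − E)/0.0592 = −0.101.
Balancing electrons gives 2 In³⁺(aq) + 3 Zn(s) → 2 In(s) + 3 Zn²⁺(aq); thus Q = [Zn²⁺(aq)]^3 / [In³⁺(aq)]^2.
Isolating [In³⁺(aq)] in Q = 10^{−0.101} yields log [In³⁺(aq)] = −1.729, i.e. 0.019 M.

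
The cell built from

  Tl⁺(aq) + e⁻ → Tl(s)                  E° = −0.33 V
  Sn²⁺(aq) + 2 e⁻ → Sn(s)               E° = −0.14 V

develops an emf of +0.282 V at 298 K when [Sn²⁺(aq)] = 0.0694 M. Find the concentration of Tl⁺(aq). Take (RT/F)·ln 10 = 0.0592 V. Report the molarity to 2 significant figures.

0.0074 M

Sn²⁺/Sn is the cathode (higher E°); E°cell = −0.14 − (−0.33) = +0.19 V with n = 2.
Rearranging E = E° − (0.0592/n)·log Q gives log Q = 2(+0.19 − (+0.282))/0.0592 = −3.108.
Balancing electrons gives Sn²⁺(aq) + 2 Tl(s) → Sn(s) + 2 Tl⁺(aq); thus Q = [Tl⁺(aq)]^2 / [Sn²⁺(aq)].
Substituting the known concentrations and solving, log [Tl⁺(aq)] = −2.133 and [Tl⁺(aq)] = 0.0074 M.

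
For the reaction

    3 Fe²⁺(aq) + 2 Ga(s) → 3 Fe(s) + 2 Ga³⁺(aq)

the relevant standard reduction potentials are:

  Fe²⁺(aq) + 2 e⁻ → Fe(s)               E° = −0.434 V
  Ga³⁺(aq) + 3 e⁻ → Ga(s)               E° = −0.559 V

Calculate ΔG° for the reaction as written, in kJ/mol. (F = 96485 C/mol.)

−72.4 kJ/mol

In the reaction as written Fe²⁺(aq) is reduced, so the Fe²⁺/Fe couple is the cathode and Ga³⁺/Ga is the anode.
E°cell = −0.434 − (−0.559) = +0.125 V; balancing electrons gives n = 6.
ΔG° = −nFE°cell = −(6)(96485)(+0.125) J/mol = −72.4 kJ/mol.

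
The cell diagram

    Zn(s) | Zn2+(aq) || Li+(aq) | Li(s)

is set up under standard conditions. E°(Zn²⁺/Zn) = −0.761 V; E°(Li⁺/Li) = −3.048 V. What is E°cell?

By convention the left-hand electrode in cell notation is the anode (oxidation) and the right-hand electrode is the cathode (reduction).
E°cell = E°(right) − E°(left) = −3.048 − (−0.761) = −2.287 V.
The negative sign shows that, as written, the cell would require an external voltage to drive the reaction.

−2.287 V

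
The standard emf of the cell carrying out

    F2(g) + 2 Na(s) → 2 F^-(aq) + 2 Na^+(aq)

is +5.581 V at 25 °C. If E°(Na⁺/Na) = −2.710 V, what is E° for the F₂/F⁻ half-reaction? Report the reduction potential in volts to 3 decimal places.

+2.871 V

In the reaction as written the F₂/F⁻ couple is reduced (cathode) and Na⁺/Na is oxidized (anode), so E°cell = E°(F₂/F⁻) − E°(Na⁺/Na).
E°(F₂/F⁻) = E°cell + E°(anode) = +5.581 + (−2.710) = +2.871 V.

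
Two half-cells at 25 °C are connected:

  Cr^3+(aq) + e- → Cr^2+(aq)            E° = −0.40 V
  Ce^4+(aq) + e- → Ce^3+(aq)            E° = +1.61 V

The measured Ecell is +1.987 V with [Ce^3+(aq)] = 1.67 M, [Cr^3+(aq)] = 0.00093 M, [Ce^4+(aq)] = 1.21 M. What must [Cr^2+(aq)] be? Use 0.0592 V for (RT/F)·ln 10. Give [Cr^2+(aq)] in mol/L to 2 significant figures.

With Ce⁴⁺/Ce³⁺ at the cathode and Cr³⁺/Cr²⁺ at the anode, E°cell = +1.61 − (−0.40) = +2.01 V (n = 1).
Rearranging E = E° − (0.0592/n)·log Q gives log Q = 1(+2.01 − (+1.987))/0.0592 = 0.389.
Balancing electrons gives Ce^4+(aq) + Cr^2+(aq) → Ce^3+(aq) + Cr^3+(aq); thus Q = ([Ce^3+(aq)]·[Cr^3+(aq)]) / ([Ce^4+(aq)]·[Cr^2+(aq)]).
Isolating [Cr^2+(aq)] in Q = 10^{0.389} yields log [Cr^2+(aq)] = −3.281, i.e. 0.00052 M.

0.00052 M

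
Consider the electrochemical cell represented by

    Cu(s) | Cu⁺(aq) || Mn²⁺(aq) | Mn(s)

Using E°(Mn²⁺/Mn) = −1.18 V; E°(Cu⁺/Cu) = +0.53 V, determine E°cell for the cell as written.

−1.71 V

By convention the left-hand electrode in cell notation is the anode (oxidation) and the right-hand electrode is the cathode (reduction).
E°cell = E°(right) − E°(left) = −1.18 − (+0.53) = −1.71 V.
The negative sign shows that, as written, the cell would require an external voltage to drive the reaction.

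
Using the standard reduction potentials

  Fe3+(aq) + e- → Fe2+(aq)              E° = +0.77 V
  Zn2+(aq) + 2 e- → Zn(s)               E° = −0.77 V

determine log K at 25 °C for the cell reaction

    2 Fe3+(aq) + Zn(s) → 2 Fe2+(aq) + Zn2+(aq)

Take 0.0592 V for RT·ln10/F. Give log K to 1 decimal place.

log K = 52.0

The Fe³⁺/Fe²⁺ couple is reduced (cathode); E°cell = +0.77 − (−0.77) = +1.54 V with n = 2.
At equilibrium E = 0, so log K = nE°cell / 0.0592 = (2)(+1.54) / 0.0592 = 52.0.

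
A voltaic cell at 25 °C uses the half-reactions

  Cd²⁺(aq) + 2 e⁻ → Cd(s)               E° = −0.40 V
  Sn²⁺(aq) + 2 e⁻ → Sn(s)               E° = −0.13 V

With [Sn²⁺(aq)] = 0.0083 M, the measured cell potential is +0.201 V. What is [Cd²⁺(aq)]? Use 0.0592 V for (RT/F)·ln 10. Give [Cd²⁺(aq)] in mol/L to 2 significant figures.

The Sn²⁺/Sn couple has the larger reduction potential, so it is the cathode: E°cell = −0.13 − (−0.40) = +0.27 V and n = 2.
Since E = E° − (0.0592/n)·log Q, log Q = n(E° − E)/0.0592 = 2.331.
Balancing electrons gives Sn²⁺(aq) + Cd(s) → Sn(s) + Cd²⁺(aq); thus Q = [Cd²⁺(aq)] / [Sn²⁺(aq)].
Substituting the known concentrations and solving, log [Cd²⁺(aq)] = 0.250 and [Cd²⁺(aq)] = 1.8 M.

1.8 M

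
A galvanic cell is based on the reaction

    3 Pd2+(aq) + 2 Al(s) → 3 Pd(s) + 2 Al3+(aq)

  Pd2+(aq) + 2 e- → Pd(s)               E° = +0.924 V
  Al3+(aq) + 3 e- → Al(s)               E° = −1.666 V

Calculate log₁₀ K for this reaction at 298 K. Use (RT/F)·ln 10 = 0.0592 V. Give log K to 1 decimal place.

log K = 262.5

The Pd²⁺/Pd couple is reduced (cathode); E°cell = +0.924 − (−1.666) = +2.590 V with n = 6.
At equilibrium E = 0, so log K = nE°cell / 0.0592 = (6)(+2.590) / 0.0592 = 262.5.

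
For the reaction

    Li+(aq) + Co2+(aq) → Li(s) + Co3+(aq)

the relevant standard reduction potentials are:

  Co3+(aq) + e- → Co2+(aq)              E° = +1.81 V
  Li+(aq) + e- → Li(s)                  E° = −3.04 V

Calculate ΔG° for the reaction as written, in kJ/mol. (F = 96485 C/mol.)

In the reaction as written Li+(aq) is reduced, so the Li⁺/Li couple is the cathode and Co³⁺/Co²⁺ is the anode.
E°cell = −3.04 − (+1.81) = −4.85 V; balancing electrons gives n = 1.
ΔG° = −nFE°cell = −(1)(96485)(−4.85) J/mol = +468 kJ/mol.

+468 kJ/mol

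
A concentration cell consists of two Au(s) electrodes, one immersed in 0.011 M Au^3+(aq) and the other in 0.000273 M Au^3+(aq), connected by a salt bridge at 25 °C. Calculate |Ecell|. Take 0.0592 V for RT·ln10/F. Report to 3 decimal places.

For a concentration cell E°cell = 0, since both electrodes use the same couple.
The compartment with the higher Au^3+(aq) concentration (0.011 M) acts as the cathode; ions are reduced there and produced at the dilute (0.000273 M) anode.
With n = 3, Ecell = −(0.0592/3)·log([dilute]/[conc]) = −(0.0592/3)·log(0.000273/0.011) = +0.032 V.

0.032 V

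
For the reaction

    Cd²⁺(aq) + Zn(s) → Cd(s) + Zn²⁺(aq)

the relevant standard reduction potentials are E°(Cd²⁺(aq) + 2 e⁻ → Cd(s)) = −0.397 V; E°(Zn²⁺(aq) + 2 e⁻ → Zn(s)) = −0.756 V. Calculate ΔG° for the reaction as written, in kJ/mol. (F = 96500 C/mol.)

−69.3 kJ/mol

In the reaction as written Cd²⁺(aq) is reduced, so the Cd²⁺/Cd couple is the cathode and Zn²⁺/Zn is the anode.
E°cell = −0.397 − (−0.756) = +0.359 V; balancing electrons gives n = 2.
ΔG° = −nFE°cell = −(2)(96500)(+0.359) J/mol = −69.3 kJ/mol.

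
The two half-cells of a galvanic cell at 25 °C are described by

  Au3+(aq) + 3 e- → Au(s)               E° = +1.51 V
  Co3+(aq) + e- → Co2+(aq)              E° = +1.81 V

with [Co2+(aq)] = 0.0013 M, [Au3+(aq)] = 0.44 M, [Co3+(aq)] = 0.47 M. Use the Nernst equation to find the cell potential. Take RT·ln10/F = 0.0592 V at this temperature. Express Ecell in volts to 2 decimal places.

+0.46 V

Since E°(Co³⁺/Co²⁺) > E°(Au³⁺/Au), Co³⁺/Co²⁺ serves as the cathode.
The standard potential is +1.81 − (+1.51) = +0.30 V and the balanced reaction transfers n = 3 electrons.
For the overall reaction 3 Co3+(aq) + Au(s) → 3 Co2+(aq) + Au3+(aq), Q = ([Co2+(aq)]^3·[Au3+(aq)]) / [Co3+(aq)]^3 = 9.31×10^−9, giving log Q = −8.031.
E = E° − (0.0592/n)·log Q = +0.30 − (0.0592/3)(−8.031) = +0.46 V.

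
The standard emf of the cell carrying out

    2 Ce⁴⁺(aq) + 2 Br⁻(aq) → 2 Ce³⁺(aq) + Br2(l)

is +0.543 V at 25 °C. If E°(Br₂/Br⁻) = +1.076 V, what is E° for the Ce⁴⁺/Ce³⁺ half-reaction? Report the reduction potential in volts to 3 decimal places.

In the reaction as written the Ce⁴⁺/Ce³⁺ couple is reduced (cathode) and Br₂/Br⁻ is oxidized (anode), so E°cell = E°(Ce⁴⁺/Ce³⁺) − E°(Br₂/Br⁻).
E°(Ce⁴⁺/Ce³⁺) = E°cell + E°(anode) = +0.543 + (+1.076) = +1.619 V.

+1.619 V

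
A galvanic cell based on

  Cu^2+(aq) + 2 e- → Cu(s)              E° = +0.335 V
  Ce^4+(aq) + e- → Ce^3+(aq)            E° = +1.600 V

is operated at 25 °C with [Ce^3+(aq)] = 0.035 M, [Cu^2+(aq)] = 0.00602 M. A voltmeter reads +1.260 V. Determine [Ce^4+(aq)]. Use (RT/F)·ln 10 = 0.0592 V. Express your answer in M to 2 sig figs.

0.0022 M

Ce⁴⁺/Ce³⁺ is the cathode (higher E°); E°cell = +1.600 − (+0.335) = +1.265 V with n = 2.
From the Nernst equation, log Q = n(E° − E)/0.0592 = 2·(+1.265 − (+1.260))/0.0592 = 0.169.
The balanced reaction is 2 Ce^4+(aq) + Cu(s) → 2 Ce^3+(aq) + Cu^2+(aq), so Q = ([Ce^3+(aq)]^2·[Cu^2+(aq)]) / [Ce^4+(aq)]^2.
Substituting the known concentrations and solving, log [Ce^4+(aq)] = −2.651 and [Ce^4+(aq)] = 0.0022 M.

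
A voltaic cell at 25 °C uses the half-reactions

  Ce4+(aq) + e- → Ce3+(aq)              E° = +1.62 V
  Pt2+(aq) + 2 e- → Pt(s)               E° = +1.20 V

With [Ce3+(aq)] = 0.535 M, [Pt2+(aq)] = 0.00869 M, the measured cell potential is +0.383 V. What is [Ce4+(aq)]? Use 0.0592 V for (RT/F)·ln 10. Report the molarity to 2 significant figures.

0.012 M

The Ce⁴⁺/Ce³⁺ couple has the larger reduction potential, so it is the cathode: E°cell = +1.62 − (+1.20) = +0.42 V and n = 2.
Since E = E° − (0.0592/n)·log Q, log Q = n(E° − E)/0.0592 = 1.250.
The balanced reaction is 2 Ce4+(aq) + Pt(s) → 2 Ce3+(aq) + Pt2+(aq), so Q = ([Ce3+(aq)]^2·[Pt2+(aq)]) / [Ce4+(aq)]^2.
Isolating [Ce4+(aq)] in Q = 10^{1.250} yields log [Ce4+(aq)] = −1.927, i.e. 0.012 M.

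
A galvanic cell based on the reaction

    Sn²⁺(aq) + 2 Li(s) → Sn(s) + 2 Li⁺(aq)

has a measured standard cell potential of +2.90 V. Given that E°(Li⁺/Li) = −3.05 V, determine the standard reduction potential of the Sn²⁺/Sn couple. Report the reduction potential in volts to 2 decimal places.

In the reaction as written the Sn²⁺/Sn couple is reduced (cathode) and Li⁺/Li is oxidized (anode), so E°cell = E°(Sn²⁺/Sn) − E°(Li⁺/Li).
E°(Sn²⁺/Sn) = E°cell + E°(anode) = +2.90 + (−3.05) = −0.15 V.

−0.15 V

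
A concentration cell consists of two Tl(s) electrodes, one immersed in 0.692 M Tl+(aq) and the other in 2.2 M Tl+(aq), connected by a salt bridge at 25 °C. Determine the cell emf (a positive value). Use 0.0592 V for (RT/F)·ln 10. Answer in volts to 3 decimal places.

0.030 V

For a concentration cell E°cell = 0, since both electrodes use the same couple.
The compartment with the higher Tl+(aq) concentration (2.2 M) acts as the cathode; ions are reduced there and produced at the dilute (0.692 M) anode.
With n = 1, Ecell = −(0.0592/1)·log([dilute]/[conc]) = −(0.0592/1)·log(0.692/2.2) = +0.030 V.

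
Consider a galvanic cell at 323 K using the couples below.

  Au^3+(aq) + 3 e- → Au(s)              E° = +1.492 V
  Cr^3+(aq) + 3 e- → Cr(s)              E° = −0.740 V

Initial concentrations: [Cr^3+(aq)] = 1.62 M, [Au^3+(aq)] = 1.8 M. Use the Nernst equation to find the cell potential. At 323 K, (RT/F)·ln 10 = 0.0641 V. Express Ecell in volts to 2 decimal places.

Since E°(Au³⁺/Au) > E°(Cr³⁺/Cr), Au³⁺/Au serves as the cathode.
E°cell = +1.492 − (−0.740) = +2.232 V, with n = 3 electrons transferred.
The balanced reaction is Au^3+(aq) + Cr(s) → Au(s) + Cr^3+(aq), so Q = [Cr^3+(aq)] / [Au^3+(aq)] = 0.9 and log Q = −0.046.
By the Nernst equation, E = +2.232 − (0.0641/3)·(−0.046) = +2.23 V.

+2.23 V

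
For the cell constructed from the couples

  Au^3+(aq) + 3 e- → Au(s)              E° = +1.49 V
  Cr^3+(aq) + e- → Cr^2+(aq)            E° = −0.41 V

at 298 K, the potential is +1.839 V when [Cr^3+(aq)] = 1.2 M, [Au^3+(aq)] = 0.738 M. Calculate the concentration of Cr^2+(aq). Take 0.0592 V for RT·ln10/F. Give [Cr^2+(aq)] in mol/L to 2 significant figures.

0.12 M

Au³⁺/Au is the cathode (higher E°); E°cell = +1.49 − (−0.41) = +1.90 V with n = 3.
From the Nernst equation, log Q = n(E° − E)/0.0592 = 3·(+1.90 − (+1.839))/0.0592 = 3.091.
The balanced reaction is Au^3+(aq) + 3 Cr^2+(aq) → Au(s) + 3 Cr^3+(aq), so Q = [Cr^3+(aq)]^3 / ([Au^3+(aq)]·[Cr^2+(aq)]^3).
Solving for the unknown gives log [Cr^2+(aq)] = −0.907, so [Cr^2+(aq)] ≈ 0.12 M.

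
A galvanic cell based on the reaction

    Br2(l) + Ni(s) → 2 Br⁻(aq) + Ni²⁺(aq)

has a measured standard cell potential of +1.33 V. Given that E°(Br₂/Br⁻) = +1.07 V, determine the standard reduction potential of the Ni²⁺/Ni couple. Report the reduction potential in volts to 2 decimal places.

In the reaction as written the Br₂/Br⁻ couple is reduced (cathode) and Ni²⁺/Ni is oxidized (anode), so E°cell = E°(Br₂/Br⁻) − E°(Ni²⁺/Ni).
E°(Ni²⁺/Ni) = E°(cathode) − E°cell = +1.07 − (+1.33) = −0.26 V.

−0.26 V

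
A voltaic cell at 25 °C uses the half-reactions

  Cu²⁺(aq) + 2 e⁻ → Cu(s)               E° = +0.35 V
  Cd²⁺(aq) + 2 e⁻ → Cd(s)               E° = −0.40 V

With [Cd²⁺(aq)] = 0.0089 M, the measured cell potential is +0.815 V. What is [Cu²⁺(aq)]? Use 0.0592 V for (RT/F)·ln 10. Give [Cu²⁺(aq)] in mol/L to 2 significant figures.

The Cu²⁺/Cu couple has the larger reduction potential, so it is the cathode: E°cell = +0.35 − (−0.40) = +0.75 V and n = 2.
Since E = E° − (0.0592/n)·log Q, log Q = n(E° − E)/0.0592 = −2.196.
For Cu²⁺(aq) + Cd(s) → Cu(s) + Cd²⁺(aq), the reaction quotient is Q = [Cd²⁺(aq)] / [Cu²⁺(aq)].
Substituting the known concentrations and solving, log [Cu²⁺(aq)] = 0.145 and [Cu²⁺(aq)] = 1.4 M.

1.4 M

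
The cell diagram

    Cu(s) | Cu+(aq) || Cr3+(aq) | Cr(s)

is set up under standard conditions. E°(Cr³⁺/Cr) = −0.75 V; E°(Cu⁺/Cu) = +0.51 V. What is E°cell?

By convention the left-hand electrode in cell notation is the anode (oxidation) and the right-hand electrode is the cathode (reduction).
E°cell = E°(right) − E°(left) = −0.75 − (+0.51) = −1.26 V.
The negative sign shows that, as written, the cell would require an external voltage to drive the reaction.

−1.26 V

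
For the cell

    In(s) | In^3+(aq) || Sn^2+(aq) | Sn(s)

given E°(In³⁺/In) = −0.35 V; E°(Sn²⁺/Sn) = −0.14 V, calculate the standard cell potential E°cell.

+0.21 V

By convention the left-hand electrode in cell notation is the anode (oxidation) and the right-hand electrode is the cathode (reduction).
E°cell = E°(right) − E°(left) = −0.14 − (−0.35) = +0.21 V.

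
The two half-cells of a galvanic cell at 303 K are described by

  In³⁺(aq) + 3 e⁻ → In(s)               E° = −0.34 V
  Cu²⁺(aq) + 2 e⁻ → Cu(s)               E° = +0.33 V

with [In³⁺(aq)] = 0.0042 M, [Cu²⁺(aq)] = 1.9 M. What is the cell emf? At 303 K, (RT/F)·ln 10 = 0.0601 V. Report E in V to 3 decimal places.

Since E°(Cu²⁺/Cu) > E°(In³⁺/In), Cu²⁺/Cu serves as the cathode.
The standard potential is +0.33 − (−0.34) = +0.67 V and the balanced reaction transfers n = 6 electrons.
For the overall reaction 3 Cu²⁺(aq) + 2 In(s) → 3 Cu(s) + 2 In³⁺(aq), Q = [In³⁺(aq)]^2 / [Cu²⁺(aq)]^3 = 2.57×10^−6, giving log Q = −5.590.
Applying E = E° − (RT ln10/nF)·log Q gives +0.67 − (0.0601/6)(−5.590) = +0.726 V.

+0.726 V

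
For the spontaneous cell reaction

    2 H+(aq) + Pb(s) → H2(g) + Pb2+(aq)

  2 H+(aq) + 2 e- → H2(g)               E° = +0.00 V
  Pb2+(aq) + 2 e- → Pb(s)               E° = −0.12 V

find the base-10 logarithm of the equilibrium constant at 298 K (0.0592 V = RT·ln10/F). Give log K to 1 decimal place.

The 2H⁺/H₂ couple is reduced (cathode); E°cell = +0.00 − (−0.12) = +0.12 V with n = 2.
At equilibrium E = 0, so log K = nE°cell / 0.0592 = (2)(+0.12) / 0.0592 = 4.1.

log K = 4.1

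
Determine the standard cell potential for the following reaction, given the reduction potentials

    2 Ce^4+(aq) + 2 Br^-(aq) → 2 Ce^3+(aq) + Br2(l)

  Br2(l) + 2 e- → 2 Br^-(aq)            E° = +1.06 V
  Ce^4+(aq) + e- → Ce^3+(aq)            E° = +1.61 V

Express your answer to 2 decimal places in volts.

Ce^4+(aq) gains electrons, so the Ce⁴⁺/Ce³⁺ couple is the cathode; the Br₂/Br⁻ couple is the anode.
E°cell = E°(cathode) − E°(anode) = +1.61 − (+1.06) = +0.55 V.

+0.55 V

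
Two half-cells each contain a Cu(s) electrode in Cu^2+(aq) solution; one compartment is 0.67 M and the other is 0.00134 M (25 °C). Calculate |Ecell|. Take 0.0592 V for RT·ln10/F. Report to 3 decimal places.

For a concentration cell E°cell = 0, since both electrodes use the same couple.
The compartment with the higher Cu^2+(aq) concentration (0.67 M) acts as the cathode; ions are reduced there and produced at the dilute (0.00134 M) anode.
With n = 2, Ecell = −(0.0592/2)·log([dilute]/[conc]) = −(0.0592/2)·log(0.00134/0.67) = +0.080 V.

0.080 V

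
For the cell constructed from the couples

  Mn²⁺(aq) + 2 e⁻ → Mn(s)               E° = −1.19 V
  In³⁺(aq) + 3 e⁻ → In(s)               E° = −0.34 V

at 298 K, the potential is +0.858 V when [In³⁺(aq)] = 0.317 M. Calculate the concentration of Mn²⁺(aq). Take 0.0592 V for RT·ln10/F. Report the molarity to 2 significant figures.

0.25 M

With In³⁺/In at the cathode and Mn²⁺/Mn at the anode, E°cell = −0.34 − (−1.19) = +0.85 V (n = 6).
Since E = E° − (0.0592/n)·log Q, log Q = n(E° − E)/0.0592 = −0.811.
Balancing electrons gives 2 In³⁺(aq) + 3 Mn(s) → 2 In(s) + 3 Mn²⁺(aq); thus Q = [Mn²⁺(aq)]^3 / [In³⁺(aq)]^2.
Solving for the unknown gives log [Mn²⁺(aq)] = −0.603, so [Mn²⁺(aq)] ≈ 0.25 M.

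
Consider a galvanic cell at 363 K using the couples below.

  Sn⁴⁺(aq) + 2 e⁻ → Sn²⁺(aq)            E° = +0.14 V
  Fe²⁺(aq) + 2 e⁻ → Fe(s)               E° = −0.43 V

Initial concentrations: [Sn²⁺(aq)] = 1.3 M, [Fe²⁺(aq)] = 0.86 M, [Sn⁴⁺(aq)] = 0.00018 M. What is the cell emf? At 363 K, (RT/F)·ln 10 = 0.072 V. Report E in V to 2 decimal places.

+0.43 V

The Sn⁴⁺/Sn²⁺ couple has the more positive E°, so it is the cathode; Fe²⁺/Fe is the anode.
E°cell = +0.14 − (−0.43) = +0.57 V, with n = 2 electrons transferred.
For the overall reaction Sn⁴⁺(aq) + Fe(s) → Sn²⁺(aq) + Fe²⁺(aq), Q = ([Sn²⁺(aq)]·[Fe²⁺(aq)]) / [Sn⁴⁺(aq)] = 6.21×10^3, giving log Q = 3.793.
E = E° − (0.072/n)·log Q = +0.57 − (0.072/2)(3.793) = +0.43 V.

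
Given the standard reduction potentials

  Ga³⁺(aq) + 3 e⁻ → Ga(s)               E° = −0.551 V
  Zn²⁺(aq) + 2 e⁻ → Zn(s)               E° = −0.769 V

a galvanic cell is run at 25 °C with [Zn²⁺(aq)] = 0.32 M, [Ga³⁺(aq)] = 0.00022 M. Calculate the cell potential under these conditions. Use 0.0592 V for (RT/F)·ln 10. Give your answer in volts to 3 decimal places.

+0.160 V

The Ga³⁺/Ga couple has the more positive E°, so it is the cathode; Zn²⁺/Zn is the anode.
E°cell = −0.551 − (−0.769) = +0.218 V, with n = 6 electrons transferred.
The balanced reaction is 2 Ga³⁺(aq) + 3 Zn(s) → 2 Ga(s) + 3 Zn²⁺(aq), so Q = [Zn²⁺(aq)]^3 / [Ga³⁺(aq)]^2 = 6.77×10^5 and log Q = 5.831.
E = E° − (0.0592/n)·log Q = +0.218 − (0.0592/6)(5.831) = +0.160 V.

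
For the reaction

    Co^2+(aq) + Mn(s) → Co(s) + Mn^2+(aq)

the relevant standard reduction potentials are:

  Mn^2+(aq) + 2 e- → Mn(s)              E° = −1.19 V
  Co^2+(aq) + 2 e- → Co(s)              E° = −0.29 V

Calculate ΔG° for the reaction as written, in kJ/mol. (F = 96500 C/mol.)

−174 kJ/mol

In the reaction as written Co^2+(aq) is reduced, so the Co²⁺/Co couple is the cathode and Mn²⁺/Mn is the anode.
E°cell = −0.29 − (−1.19) = +0.90 V; balancing electrons gives n = 2.
ΔG° = −nFE°cell = −(2)(96500)(+0.90) J/mol = −174 kJ/mol.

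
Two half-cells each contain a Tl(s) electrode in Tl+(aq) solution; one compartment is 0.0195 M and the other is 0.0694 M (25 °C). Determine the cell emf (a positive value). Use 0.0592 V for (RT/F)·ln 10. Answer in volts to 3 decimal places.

0.033 V

For a concentration cell E°cell = 0, since both electrodes use the same couple.
The compartment with the higher Tl+(aq) concentration (0.0694 M) acts as the cathode; ions are reduced there and produced at the dilute (0.0195 M) anode.
With n = 1, Ecell = −(0.0592/1)·log([dilute]/[conc]) = −(0.0592/1)·log(0.0195/0.0694) = +0.033 V.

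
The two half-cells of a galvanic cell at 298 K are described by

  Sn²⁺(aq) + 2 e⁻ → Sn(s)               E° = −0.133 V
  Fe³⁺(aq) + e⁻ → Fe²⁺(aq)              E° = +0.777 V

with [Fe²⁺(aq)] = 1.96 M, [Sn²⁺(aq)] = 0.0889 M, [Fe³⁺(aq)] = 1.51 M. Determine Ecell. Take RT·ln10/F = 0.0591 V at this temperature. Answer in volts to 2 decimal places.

+0.93 V

Fe³⁺/Fe²⁺ is reduced (cathode, E° = +0.777 V) and Sn²⁺/Sn is oxidized (anode).
E°cell = +0.777 − (−0.133) = +0.910 V, with n = 2 electrons transferred.
For the overall reaction 2 Fe³⁺(aq) + Sn(s) → 2 Fe²⁺(aq) + Sn²⁺(aq), Q = ([Fe²⁺(aq)]^2·[Sn²⁺(aq)]) / [Fe³⁺(aq)]^2 = 0.15, giving log Q = −0.825.
By the Nernst equation, E = +0.910 − (0.0591/2)·(−0.825) = +0.93 V.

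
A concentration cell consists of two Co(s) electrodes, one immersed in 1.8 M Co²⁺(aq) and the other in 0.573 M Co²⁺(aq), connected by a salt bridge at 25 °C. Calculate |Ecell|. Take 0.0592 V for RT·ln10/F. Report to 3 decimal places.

0.015 V

For a concentration cell E°cell = 0, since both electrodes use the same couple.
The compartment with the higher Co²⁺(aq) concentration (1.8 M) acts as the cathode; ions are reduced there and produced at the dilute (0.573 M) anode.
With n = 2, Ecell = −(0.0592/2)·log([dilute]/[conc]) = −(0.0592/2)·log(0.573/1.8) = +0.015 V.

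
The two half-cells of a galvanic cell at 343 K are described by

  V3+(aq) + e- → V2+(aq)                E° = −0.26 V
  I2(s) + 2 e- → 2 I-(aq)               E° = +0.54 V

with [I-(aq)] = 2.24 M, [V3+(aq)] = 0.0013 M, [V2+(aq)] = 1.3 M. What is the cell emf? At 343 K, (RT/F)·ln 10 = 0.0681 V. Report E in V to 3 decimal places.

+0.980 V

Since E°(I₂/I⁻) > E°(V³⁺/V²⁺), I₂/I⁻ serves as the cathode.
E°cell = +0.54 − (−0.26) = +0.80 V, with n = 2 electrons transferred.
For the overall reaction I2(s) + 2 V2+(aq) → 2 I-(aq) + 2 V3+(aq), Q = ([I-(aq)]^2·[V3+(aq)]^2) / [V2+(aq)]^2 = 5.02×10^−6, giving log Q = −5.300.
By the Nernst equation, E = +0.80 − (0.0681/2)·(−5.300) = +0.980 V.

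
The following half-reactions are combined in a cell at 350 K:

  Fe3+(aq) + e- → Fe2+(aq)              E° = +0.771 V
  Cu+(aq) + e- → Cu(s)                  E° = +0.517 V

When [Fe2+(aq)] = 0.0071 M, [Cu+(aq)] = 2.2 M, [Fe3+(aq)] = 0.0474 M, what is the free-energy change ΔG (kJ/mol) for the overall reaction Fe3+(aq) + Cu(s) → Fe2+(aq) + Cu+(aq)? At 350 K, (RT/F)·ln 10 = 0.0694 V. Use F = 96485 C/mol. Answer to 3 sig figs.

With Fe³⁺/Fe²⁺ reduced at the cathode, E°cell = +0.771 − (+0.517) = +0.254 V and n = 1.
The reaction quotient is ([Fe2+(aq)]·[Cu+(aq)]) / [Fe3+(aq)] = 0.33; by Nernst, E = +0.254 − (0.0694/1)(−0.482) = +0.2875 V.
Then ΔG = −nFE = −1 × 96485 × +0.2875 J/mol = −27.7 kJ/mol.

−27.7 kJ/mol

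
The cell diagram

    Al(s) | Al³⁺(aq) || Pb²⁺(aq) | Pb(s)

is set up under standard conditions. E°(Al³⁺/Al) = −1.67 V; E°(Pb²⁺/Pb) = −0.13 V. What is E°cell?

By convention the left-hand electrode in cell notation is the anode (oxidation) and the right-hand electrode is the cathode (reduction).
E°cell = E°(right) − E°(left) = −0.13 − (−1.67) = +1.54 V.

+1.54 V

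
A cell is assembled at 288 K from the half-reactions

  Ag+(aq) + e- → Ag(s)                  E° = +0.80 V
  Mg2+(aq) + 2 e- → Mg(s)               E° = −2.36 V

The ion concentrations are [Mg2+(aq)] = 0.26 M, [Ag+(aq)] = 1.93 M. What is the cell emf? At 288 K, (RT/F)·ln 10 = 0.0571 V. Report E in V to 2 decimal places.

+3.19 V

Ag⁺/Ag is reduced (cathode, E° = +0.80 V) and Mg²⁺/Mg is oxidized (anode).
E°cell = E°cat − E°an = +0.80 − (−2.36) = +3.16 V; n = 2.
Balancing gives 2 Ag+(aq) + Mg(s) → 2 Ag(s) + Mg2+(aq); hence Q = [Mg2+(aq)] / [Ag+(aq)]^2 = 0.0698 (log Q = −1.156).
By the Nernst equation, E = +3.16 − (0.0571/2)·(−1.156) = +3.19 V.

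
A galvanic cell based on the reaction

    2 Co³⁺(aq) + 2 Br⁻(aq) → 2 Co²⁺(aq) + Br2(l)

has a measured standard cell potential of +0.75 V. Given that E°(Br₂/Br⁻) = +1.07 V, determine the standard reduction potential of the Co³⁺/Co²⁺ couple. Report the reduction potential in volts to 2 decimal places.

In the reaction as written the Co³⁺/Co²⁺ couple is reduced (cathode) and Br₂/Br⁻ is oxidized (anode), so E°cell = E°(Co³⁺/Co²⁺) − E°(Br₂/Br⁻).
E°(Co³⁺/Co²⁺) = E°cell + E°(anode) = +0.75 + (+1.07) = +1.82 V.

+1.82 V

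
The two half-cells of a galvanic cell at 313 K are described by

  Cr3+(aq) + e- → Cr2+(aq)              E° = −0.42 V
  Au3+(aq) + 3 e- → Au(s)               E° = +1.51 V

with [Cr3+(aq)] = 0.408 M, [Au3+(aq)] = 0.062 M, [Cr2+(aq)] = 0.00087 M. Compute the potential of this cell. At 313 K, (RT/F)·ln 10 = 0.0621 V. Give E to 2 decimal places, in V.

+1.74 V

Since E°(Au³⁺/Au) > E°(Cr³⁺/Cr²⁺), Au³⁺/Au serves as the cathode.
E°cell = E°cat − E°an = +1.51 − (−0.42) = +1.93 V; n = 3.
For the overall reaction Au3+(aq) + 3 Cr2+(aq) → Au(s) + 3 Cr3+(aq), Q = [Cr3+(aq)]^3 / ([Au3+(aq)]·[Cr2+(aq)]^3) = 1.66×10^9, giving log Q = 9.221.
Applying E = E° − (RT ln10/nF)·log Q gives +1.93 − (0.0621/3)(9.221) = +1.74 V.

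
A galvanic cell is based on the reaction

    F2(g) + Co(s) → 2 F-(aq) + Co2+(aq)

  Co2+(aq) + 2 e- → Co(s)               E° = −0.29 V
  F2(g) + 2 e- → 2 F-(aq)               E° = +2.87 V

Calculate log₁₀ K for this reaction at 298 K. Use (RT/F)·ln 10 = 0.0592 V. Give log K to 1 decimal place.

log K = 106.8

The F₂/F⁻ couple is reduced (cathode); E°cell = +2.87 − (−0.29) = +3.16 V with n = 2.
At equilibrium E = 0, so log K = nE°cell / 0.0592 = (2)(+3.16) / 0.0592 = 106.8.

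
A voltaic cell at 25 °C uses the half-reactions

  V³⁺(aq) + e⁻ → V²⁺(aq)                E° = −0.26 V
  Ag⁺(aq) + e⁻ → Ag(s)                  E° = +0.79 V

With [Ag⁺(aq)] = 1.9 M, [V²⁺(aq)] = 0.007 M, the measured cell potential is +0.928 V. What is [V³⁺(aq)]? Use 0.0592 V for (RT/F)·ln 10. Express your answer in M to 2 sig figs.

Ag⁺/Ag is the cathode (higher E°); E°cell = +0.79 − (−0.26) = +1.05 V with n = 1.
Rearranging E = E° − (0.0592/n)·log Q gives log Q = 1(+1.05 − (+0.928))/0.0592 = 2.061.
The balanced reaction is Ag⁺(aq) + V²⁺(aq) → Ag(s) + V³⁺(aq), so Q = [V³⁺(aq)] / ([Ag⁺(aq)]·[V²⁺(aq)]).
Solving for the unknown gives log [V³⁺(aq)] = 0.185, so [V³⁺(aq)] ≈ 1.5 M.

1.5 M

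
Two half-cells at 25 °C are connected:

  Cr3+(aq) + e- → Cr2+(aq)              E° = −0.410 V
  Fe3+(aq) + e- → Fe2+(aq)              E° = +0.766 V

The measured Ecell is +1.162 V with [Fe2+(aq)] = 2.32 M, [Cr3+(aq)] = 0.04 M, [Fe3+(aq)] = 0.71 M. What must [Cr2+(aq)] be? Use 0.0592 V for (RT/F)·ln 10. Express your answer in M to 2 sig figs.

0.076 M

Fe³⁺/Fe²⁺ is the cathode (higher E°); E°cell = +0.766 − (−0.410) = +1.176 V with n = 1.
From the Nernst equation, log Q = n(E° − E)/0.0592 = 1·(+1.176 − (+1.162))/0.0592 = 0.236.
The balanced reaction is Fe3+(aq) + Cr2+(aq) → Fe2+(aq) + Cr3+(aq), so Q = ([Fe2+(aq)]·[Cr3+(aq)]) / ([Fe3+(aq)]·[Cr2+(aq)]).
Substituting the known concentrations and solving, log [Cr2+(aq)] = −1.120 and [Cr2+(aq)] = 0.076 M.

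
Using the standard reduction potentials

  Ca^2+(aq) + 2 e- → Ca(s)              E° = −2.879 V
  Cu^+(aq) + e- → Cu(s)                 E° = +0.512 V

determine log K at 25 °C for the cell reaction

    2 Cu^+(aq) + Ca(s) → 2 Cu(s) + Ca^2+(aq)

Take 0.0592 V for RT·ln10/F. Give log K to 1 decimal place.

The Cu⁺/Cu couple is reduced (cathode); E°cell = +0.512 − (−2.879) = +3.391 V with n = 2.
At equilibrium E = 0, so log K = nE°cell / 0.0592 = (2)(+3.391) / 0.0592 = 114.6.

log K = 114.6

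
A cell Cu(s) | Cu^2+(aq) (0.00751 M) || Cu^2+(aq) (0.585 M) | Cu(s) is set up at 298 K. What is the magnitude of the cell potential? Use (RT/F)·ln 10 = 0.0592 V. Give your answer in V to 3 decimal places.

0.056 V

For a concentration cell E°cell = 0, since both electrodes use the same couple.
The compartment with the higher Cu^2+(aq) concentration (0.585 M) acts as the cathode; ions are reduced there and produced at the dilute (0.00751 M) anode.
With n = 2, Ecell = −(0.0592/2)·log([dilute]/[conc]) = −(0.0592/2)·log(0.00751/0.585) = +0.056 V.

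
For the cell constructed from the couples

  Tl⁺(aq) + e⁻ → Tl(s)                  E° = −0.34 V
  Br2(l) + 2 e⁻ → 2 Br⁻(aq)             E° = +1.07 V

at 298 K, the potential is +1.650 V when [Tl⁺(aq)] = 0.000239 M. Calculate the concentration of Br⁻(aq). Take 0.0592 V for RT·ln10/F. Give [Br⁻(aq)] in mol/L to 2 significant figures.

0.37 M

The Br₂/Br⁻ couple has the larger reduction potential, so it is the cathode: E°cell = +1.07 − (−0.34) = +1.41 V and n = 2.
From the Nernst equation, log Q = n(E° − E)/0.0592 = 2·(+1.41 − (+1.650))/0.0592 = −8.108.
Balancing electrons gives Br2(l) + 2 Tl(s) → 2 Br⁻(aq) + 2 Tl⁺(aq); thus Q = [Br⁻(aq)]^2·[Tl⁺(aq)]^2.
Solving for the unknown gives log [Br⁻(aq)] = −0.432, so [Br⁻(aq)] ≈ 0.37 M.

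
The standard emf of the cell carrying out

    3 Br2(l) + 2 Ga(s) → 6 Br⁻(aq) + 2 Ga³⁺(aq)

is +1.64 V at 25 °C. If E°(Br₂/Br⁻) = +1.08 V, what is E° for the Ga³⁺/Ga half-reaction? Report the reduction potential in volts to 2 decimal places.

In the reaction as written the Br₂/Br⁻ couple is reduced (cathode) and Ga³⁺/Ga is oxidized (anode), so E°cell = E°(Br₂/Br⁻) − E°(Ga³⁺/Ga).
E°(Ga³⁺/Ga) = E°(cathode) − E°cell = +1.08 − (+1.64) = −0.56 V.

−0.56 V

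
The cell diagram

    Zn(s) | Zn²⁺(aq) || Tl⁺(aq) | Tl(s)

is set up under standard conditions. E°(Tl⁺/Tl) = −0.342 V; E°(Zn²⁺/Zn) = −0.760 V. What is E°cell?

+0.418 V

By convention the left-hand electrode in cell notation is the anode (oxidation) and the right-hand electrode is the cathode (reduction).
E°cell = E°(right) − E°(left) = −0.342 − (−0.760) = +0.418 V.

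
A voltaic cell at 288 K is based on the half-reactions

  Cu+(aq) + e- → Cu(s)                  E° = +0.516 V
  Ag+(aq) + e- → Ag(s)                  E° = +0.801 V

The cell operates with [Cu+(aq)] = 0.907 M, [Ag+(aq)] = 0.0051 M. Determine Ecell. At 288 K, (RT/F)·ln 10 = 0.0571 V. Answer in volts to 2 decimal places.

+0.16 V

Since E°(Ag⁺/Ag) > E°(Cu⁺/Cu), Ag⁺/Ag serves as the cathode.
E°cell = +0.801 − (+0.516) = +0.285 V, with n = 1 electron transferred.
Balancing gives Ag+(aq) + Cu(s) → Ag(s) + Cu+(aq); hence Q = [Cu+(aq)] / [Ag+(aq)] = 178 (log Q = 2.250).
E = E° − (0.0571/n)·log Q = +0.285 − (0.0571/1)(2.250) = +0.16 V.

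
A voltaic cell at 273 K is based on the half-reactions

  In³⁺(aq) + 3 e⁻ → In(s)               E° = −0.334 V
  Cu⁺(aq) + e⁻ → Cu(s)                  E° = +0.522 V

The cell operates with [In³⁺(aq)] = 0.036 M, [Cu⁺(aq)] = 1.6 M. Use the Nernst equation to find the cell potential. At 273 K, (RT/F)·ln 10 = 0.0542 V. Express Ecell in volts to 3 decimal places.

+0.893 V

Since E°(Cu⁺/Cu) > E°(In³⁺/In), Cu⁺/Cu serves as the cathode.
E°cell = +0.522 − (−0.334) = +0.856 V, with n = 3 electrons transferred.
Balancing gives 3 Cu⁺(aq) + In(s) → 3 Cu(s) + In³⁺(aq); hence Q = [In³⁺(aq)] / [Cu⁺(aq)]^3 = 0.00879 (log Q = −2.056).
Applying E = E° − (RT ln10/nF)·log Q gives +0.856 − (0.0542/3)(−2.056) = +0.893 V.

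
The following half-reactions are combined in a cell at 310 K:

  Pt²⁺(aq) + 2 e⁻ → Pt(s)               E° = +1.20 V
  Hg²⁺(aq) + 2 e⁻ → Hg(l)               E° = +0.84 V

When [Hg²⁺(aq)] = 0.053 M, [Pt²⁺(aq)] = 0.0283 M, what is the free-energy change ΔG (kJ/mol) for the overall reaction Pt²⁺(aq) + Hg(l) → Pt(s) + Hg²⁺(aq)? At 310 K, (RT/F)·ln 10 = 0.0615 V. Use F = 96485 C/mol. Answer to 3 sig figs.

−67.8 kJ/mol

With Pt²⁺/Pt reduced at the cathode, E°cell = +1.20 − (+0.84) = +0.36 V and n = 2.
Q = [Hg²⁺(aq)] / [Pt²⁺(aq)] = 1.87, so log Q = 0.272 and E = +0.36 − (0.0615/2)(0.272) = +0.3516 V.
Finally ΔG = −nFE = −(2)(96485 C/mol)(+0.3516 V) = −67.8 kJ/mol.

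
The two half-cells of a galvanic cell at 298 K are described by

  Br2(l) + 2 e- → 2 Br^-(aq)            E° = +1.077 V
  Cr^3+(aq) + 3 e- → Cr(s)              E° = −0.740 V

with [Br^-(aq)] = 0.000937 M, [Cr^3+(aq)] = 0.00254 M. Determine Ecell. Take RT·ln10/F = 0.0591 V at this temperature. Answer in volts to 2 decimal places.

+2.05 V

The Br₂/Br⁻ couple has the more positive E°, so it is the cathode; Cr³⁺/Cr is the anode.
The standard potential is +1.077 − (−0.740) = +1.817 V and the balanced reaction transfers n = 6 electrons.
The balanced reaction is 3 Br2(l) + 2 Cr(s) → 6 Br^-(aq) + 2 Cr^3+(aq), so Q = [Br^-(aq)]^6·[Cr^3+(aq)]^2 = 4.37×10^−24 and log Q = −23.360.
E = E° − (0.0591/n)·log Q = +1.817 − (0.0591/6)(−23.360) = +2.05 V.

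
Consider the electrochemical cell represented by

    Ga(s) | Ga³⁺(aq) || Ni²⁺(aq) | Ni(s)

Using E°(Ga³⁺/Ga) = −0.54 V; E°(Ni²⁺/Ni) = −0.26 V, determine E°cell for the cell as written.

By convention the left-hand electrode in cell notation is the anode (oxidation) and the right-hand electrode is the cathode (reduction).
E°cell = E°(right) − E°(left) = −0.26 − (−0.54) = +0.28 V.

+0.28 V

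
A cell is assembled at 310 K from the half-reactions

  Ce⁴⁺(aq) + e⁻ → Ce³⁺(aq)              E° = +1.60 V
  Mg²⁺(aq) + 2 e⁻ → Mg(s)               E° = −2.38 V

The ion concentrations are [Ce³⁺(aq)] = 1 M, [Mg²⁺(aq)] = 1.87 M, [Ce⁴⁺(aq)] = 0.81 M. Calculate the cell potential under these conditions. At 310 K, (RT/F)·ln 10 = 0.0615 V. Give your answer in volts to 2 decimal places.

Ce⁴⁺/Ce³⁺ is reduced (cathode, E° = +1.60 V) and Mg²⁺/Mg is oxidized (anode).
E°cell = E°cat − E°an = +1.60 − (−2.38) = +3.98 V; n = 2.
For the overall reaction 2 Ce⁴⁺(aq) + Mg(s) → 2 Ce³⁺(aq) + Mg²⁺(aq), Q = ([Ce³⁺(aq)]^2·[Mg²⁺(aq)]) / [Ce⁴⁺(aq)]^2 = 2.85, giving log Q = 0.455.
Applying E = E° − (RT ln10/nF)·log Q gives +3.98 − (0.0615/2)(0.455) = +3.97 V.

+3.97 V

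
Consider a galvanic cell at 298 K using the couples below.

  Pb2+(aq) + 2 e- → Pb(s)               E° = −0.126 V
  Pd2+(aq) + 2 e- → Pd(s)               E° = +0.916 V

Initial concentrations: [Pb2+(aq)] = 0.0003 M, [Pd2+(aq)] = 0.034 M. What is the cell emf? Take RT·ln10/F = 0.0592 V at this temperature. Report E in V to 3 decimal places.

The Pd²⁺/Pd couple has the more positive E°, so it is the cathode; Pb²⁺/Pb is the anode.
The standard potential is +0.916 − (−0.126) = +1.042 V and the balanced reaction transfers n = 2 electrons.
Balancing gives Pd2+(aq) + Pb(s) → Pd(s) + Pb2+(aq); hence Q = [Pb2+(aq)] / [Pd2+(aq)] = 0.00882 (log Q = −2.054).
By the Nernst equation, E = +1.042 − (0.0592/2)·(−2.054) = +1.103 V.

+1.103 V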